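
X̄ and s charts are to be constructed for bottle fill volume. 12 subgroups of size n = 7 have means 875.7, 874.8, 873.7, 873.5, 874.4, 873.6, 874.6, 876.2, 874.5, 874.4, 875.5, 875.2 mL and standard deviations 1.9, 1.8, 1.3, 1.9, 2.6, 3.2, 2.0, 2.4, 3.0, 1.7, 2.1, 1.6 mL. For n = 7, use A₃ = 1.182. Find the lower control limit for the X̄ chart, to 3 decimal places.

872.163

X̄̄ = (875.7 + 874.8 + 873.7 + 873.5 + 874.4 + 873.6 + 874.6 + 876.2 + 874.5 + 874.4 + 875.5 + 875.2) / 12 = 874.6750
s̄ = (1.9 + 1.8 + 1.3 + 1.9 + 2.6 + 3.2 + 2.0 + 2.4 + 3.0 + 1.7 + 2.1 + 1.6) / 12 = 2.1250
LCL = X̄̄ − A₃·s̄ = 874.6750 − 1.182 × 2.1250 = 872.1633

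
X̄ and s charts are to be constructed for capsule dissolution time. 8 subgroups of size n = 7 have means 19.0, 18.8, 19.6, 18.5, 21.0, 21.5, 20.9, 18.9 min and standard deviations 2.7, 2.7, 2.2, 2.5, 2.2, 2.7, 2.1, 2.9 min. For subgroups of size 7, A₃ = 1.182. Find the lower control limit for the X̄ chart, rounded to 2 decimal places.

16.82

X̄̄ = (19.0 + 18.8 + 19.6 + 18.5 + 21.0 + 21.5 + 20.9 + 18.9) / 8 = 19.7750
s̄ = (2.7 + 2.7 + 2.2 + 2.5 + 2.2 + 2.7 + 2.1 + 2.9) / 8 = 2.5000
LCL = X̄̄ − A₃·s̄ = 19.7750 − 1.182 × 2.5000 = 16.8200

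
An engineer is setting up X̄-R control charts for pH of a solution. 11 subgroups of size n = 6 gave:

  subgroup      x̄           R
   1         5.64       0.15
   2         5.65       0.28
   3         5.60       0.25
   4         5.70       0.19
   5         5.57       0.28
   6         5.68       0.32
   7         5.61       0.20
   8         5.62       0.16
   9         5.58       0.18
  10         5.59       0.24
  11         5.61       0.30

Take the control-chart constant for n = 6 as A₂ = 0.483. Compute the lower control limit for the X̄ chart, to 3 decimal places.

X̄̄ = (5.64 + 5.65 + 5.60 + 5.70 + 5.57 + 5.68 + 5.61 + 5.62 + 5.58 + 5.59 + 5.61) / 11 = 61.8500 / 11 = 5.6227
R̄ = (0.15 + 0.28 + 0.25 + 0.19 + 0.28 + 0.32 + 0.20 + 0.16 + 0.18 + 0.24 + 0.30) / 11 = 2.5500 / 11 = 0.2318
LCL = X̄̄ − A₂·R̄ = 5.6227 − 0.483 × 0.2318 = 5.5108

5.511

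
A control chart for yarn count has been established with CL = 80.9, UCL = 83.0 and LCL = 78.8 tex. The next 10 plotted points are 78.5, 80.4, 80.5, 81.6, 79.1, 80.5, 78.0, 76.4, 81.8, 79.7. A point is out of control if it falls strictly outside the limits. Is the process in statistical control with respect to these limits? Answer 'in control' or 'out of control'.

out of control

Compare each point to [78.8, 83.0]: sample 1 = 78.5 < LCL; sample 7 = 78.0 < LCL; sample 8 = 76.4 < LCL.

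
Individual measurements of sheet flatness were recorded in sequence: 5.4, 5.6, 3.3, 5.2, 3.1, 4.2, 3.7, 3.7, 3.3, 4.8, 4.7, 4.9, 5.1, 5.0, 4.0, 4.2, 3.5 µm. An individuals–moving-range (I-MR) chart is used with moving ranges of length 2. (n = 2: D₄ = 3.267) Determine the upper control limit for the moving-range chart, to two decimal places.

Moving ranges: 0.2, 2.3, 1.9, 2.1, 1.1, 0.5, 0.0, 0.4, 1.5, 0.1, 0.2, 0.2, 0.1, 1.0, 0.2, 0.7; M̄R̄ = 12.5000 / 16 = 0.7812
UCL_MR = D₄·M̄R̄ = 3.267 × 0.7812 = 2.5523

2.55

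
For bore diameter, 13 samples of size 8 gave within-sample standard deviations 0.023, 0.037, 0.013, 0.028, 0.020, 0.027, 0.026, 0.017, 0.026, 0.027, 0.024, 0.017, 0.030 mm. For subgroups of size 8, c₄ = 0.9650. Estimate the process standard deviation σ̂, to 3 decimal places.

s̄ = (0.023 + 0.037 + 0.013 + 0.028 + 0.020 + 0.027 + 0.026 + 0.017 + 0.026 + 0.027 + 0.024 + 0.017 + 0.030) / 13 = 0.0242
σ̂ = s̄ / c₄ = 0.0242 / 0.9650 = 0.0251

0.025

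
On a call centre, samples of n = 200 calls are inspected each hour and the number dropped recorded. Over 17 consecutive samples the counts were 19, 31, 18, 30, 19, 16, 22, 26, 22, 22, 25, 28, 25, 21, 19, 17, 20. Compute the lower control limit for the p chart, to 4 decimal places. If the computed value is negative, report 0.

0.0449

p̄ = Σdᵢ / (k·n) = 380 / (17 × 200) = 0.11176
LCL = p̄ − 3·√(p̄(1−p̄)/n) = 0.11176 − 3 × 0.02228 = 0.04493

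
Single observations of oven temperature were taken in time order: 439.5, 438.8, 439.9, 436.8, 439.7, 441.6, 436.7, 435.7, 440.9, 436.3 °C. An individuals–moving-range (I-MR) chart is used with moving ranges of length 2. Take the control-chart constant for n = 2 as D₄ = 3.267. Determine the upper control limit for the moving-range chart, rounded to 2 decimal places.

9.22

Moving ranges: 0.7, 1.1, 3.1, 2.9, 1.9, 4.9, 1.0, 5.2, 4.6; M̄R̄ = 25.4000 / 9 = 2.8222
UCL_MR = D₄·M̄R̄ = 3.267 × 2.8222 = 9.2202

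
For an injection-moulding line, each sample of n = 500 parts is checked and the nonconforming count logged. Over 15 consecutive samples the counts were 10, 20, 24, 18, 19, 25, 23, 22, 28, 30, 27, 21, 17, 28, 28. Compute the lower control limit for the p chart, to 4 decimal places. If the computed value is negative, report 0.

0.0174

p̄ = Σdᵢ / (k·n) = 340 / (15 × 500) = 0.04533
LCL = p̄ − 3·√(p̄(1−p̄)/n) = 0.04533 − 3 × 0.00930 = 0.01742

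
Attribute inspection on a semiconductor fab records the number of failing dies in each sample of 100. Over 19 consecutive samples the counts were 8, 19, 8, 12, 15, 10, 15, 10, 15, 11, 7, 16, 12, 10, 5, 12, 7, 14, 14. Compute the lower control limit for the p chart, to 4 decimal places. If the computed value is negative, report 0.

0.0198

p̄ = Σdᵢ / (k·n) = 220 / (19 × 100) = 0.11579
LCL = p̄ − 3·√(p̄(1−p̄)/n) = 0.11579 − 3 × 0.03200 = 0.01980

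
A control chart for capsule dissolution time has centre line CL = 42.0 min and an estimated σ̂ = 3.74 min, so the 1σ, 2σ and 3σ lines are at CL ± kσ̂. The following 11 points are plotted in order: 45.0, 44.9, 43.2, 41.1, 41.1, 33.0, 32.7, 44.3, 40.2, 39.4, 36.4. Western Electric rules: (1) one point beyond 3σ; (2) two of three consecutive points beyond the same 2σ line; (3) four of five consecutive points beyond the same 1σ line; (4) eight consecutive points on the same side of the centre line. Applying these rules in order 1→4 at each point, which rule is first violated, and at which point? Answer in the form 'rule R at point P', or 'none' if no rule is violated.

rule 2 at point 7

Zone of each point (C = within 1σ̂, B = 1σ̂–2σ̂, A = 2σ̂–3σ̂, * = beyond 3σ̂; sign = side of CL): 1:+C, 2:+C, 3:+C, 4:-C, 5:-C, 6:-A, 7:-A, 8:+C, 9:-C, 10:-C, 11:-B
Rule 2 (two of three consecutive points beyond the same 2σ limit) is satisfied at point 7.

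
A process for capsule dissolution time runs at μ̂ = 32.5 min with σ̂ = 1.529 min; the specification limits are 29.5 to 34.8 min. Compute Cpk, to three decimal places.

Cpu = (USL − μ̂) / (3σ̂) = (34.8 − 32.5) / (3 × 1.529) = 0.5014; Cpl = (μ̂ − LSL) / (3σ̂) = (32.5 − 29.5) / (3 × 1.529) = 0.6540; Cpk = min(Cpu, Cpl) = 0.5014

0.501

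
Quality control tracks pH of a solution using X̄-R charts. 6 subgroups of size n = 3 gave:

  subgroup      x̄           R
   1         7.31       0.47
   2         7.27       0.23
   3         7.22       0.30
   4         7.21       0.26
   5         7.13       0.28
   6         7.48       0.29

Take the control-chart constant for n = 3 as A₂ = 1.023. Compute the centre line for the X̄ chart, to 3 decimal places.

X̄̄ = (7.31 + 7.27 + 7.22 + 7.21 + 7.13 + 7.48) / 6 = 43.6200 / 6 = 7.2700
CL = X̄̄ = 7.2700

7.270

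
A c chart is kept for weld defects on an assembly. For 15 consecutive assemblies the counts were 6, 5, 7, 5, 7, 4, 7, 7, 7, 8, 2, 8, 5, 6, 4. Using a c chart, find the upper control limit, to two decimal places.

c̄ = (6 + 5 + 7 + 5 + 7 + 4 + 7 + 7 + 7 + 8 + 2 + 8 + 5 + 6 + 4) / 15 = 88 / 15 = 5.8667
UCL = c̄ + 3√c̄ = 5.8667 + 3 × √5.8667 = 5.8667 + 3 × 2.4221 = 13.1330

13.13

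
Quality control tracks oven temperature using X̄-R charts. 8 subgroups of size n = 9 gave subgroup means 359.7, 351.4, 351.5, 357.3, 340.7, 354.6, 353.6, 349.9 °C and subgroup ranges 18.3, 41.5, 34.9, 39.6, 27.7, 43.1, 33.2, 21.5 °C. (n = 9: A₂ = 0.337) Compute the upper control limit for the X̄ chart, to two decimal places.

X̄̄ = (359.7 + 351.4 + 351.5 + 357.3 + 340.7 + 354.6 + 353.6 + 349.9) / 8 = 2818.7000 / 8 = 352.3375
R̄ = (18.3 + 41.5 + 34.9 + 39.6 + 27.7 + 43.1 + 33.2 + 21.5) / 8 = 259.8000 / 8 = 32.4750
UCL = X̄̄ + A₂·R̄ = 352.3375 + 0.337 × 32.4750 = 363.2816

363.28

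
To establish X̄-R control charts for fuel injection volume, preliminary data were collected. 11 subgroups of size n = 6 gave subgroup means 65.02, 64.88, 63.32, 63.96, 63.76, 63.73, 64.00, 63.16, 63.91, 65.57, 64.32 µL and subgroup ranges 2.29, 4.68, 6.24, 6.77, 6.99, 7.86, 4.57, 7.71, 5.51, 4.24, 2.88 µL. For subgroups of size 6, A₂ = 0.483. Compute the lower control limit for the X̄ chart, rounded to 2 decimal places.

X̄̄ = (65.02 + 64.88 + 63.32 + 63.96 + 63.76 + 63.73 + 64.00 + 63.16 + 63.91 + 65.57 + 64.32) / 11 = 705.6300 / 11 = 64.1482
R̄ = (2.29 + 4.68 + 6.24 + 6.77 + 6.99 + 7.86 + 4.57 + 7.71 + 5.51 + 4.24 + 2.88) / 11 = 59.7400 / 11 = 5.4309
LCL = X̄̄ − A₂·R̄ = 64.1482 − 0.483 × 5.4309 = 61.5251

61.53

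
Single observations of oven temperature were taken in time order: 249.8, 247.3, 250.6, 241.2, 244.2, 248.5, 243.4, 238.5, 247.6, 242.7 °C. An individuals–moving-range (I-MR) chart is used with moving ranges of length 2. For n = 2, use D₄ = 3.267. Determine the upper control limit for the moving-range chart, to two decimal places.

Moving ranges: 2.5, 3.3, 9.4, 3.0, 4.3, 5.1, 4.9, 9.1, 4.9; M̄R̄ = 46.5000 / 9 = 5.1667
UCL_MR = D₄·M̄R̄ = 3.267 × 5.1667 = 16.8795

16.88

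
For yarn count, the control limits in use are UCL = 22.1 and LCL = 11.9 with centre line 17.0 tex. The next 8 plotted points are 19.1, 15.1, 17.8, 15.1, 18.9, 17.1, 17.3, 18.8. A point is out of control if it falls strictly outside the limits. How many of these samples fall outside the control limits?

0

All 8 points lie within [11.9, 22.1].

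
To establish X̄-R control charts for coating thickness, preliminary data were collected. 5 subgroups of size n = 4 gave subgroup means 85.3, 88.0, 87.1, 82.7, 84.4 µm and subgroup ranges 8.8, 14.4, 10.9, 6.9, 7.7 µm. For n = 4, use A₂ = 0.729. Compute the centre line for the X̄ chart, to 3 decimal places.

85.500

X̄̄ = (85.3 + 88.0 + 87.1 + 82.7 + 84.4) / 5 = 427.5000 / 5 = 85.5000
CL = X̄̄ = 85.5000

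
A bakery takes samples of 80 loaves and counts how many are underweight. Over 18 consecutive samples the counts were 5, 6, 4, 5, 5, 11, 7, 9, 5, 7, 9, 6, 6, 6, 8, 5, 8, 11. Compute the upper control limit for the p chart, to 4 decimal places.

0.1792

p̄ = Σdᵢ / (k·n) = 123 / (18 × 80) = 0.08542
UCL = p̄ + 3·√(p̄(1−p̄)/n) = 0.08542 + 3 × √(0.08542×0.91458/80) = 0.08542 + 3 × 0.03125 = 0.17916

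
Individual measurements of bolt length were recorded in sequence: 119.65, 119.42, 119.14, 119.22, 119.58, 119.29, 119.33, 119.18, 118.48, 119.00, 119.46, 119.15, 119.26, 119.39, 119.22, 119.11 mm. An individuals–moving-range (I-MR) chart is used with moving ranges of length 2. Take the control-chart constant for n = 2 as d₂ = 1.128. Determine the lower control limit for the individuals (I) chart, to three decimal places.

118.544

X̄ = (119.65 + 119.42 + 119.14 + 119.22 + 119.58 + 119.29 + 119.33 + 119.18 + 118.48 + 119.00 + 119.46 + 119.15 + 119.26 + 119.39 + 119.22 + 119.11) / 16 = 119.2425
Moving ranges: 0.23, 0.28, 0.08, 0.36, 0.29, 0.04, 0.15, 0.70, 0.52, 0.46, 0.31, 0.11, 0.13, 0.17, 0.11; M̄R̄ = 3.9400 / 15 = 0.2627
LCL = X̄ − 3·M̄R̄/d₂ = 119.2425 − 3 × 0.2627 / 1.128 = 118.5439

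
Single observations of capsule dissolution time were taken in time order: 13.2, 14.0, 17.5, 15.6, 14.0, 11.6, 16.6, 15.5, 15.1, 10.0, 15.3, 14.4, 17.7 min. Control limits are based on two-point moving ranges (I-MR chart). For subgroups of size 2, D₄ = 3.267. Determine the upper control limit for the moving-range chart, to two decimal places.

Moving ranges: 0.8, 3.5, 1.9, 1.6, 2.4, 5.0, 1.1, 0.4, 5.1, 5.3, 0.9, 3.3; M̄R̄ = 31.3000 / 12 = 2.6083
UCL_MR = D₄·M̄R̄ = 3.267 × 2.6083 = 8.5214

8.52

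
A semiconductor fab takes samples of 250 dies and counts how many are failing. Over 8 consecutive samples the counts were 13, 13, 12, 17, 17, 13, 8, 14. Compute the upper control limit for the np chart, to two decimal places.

24.05

p̄ = Σdᵢ / (k·n) = 107 / (8 × 250) = 0.05350
UCL = np̄ + 3·√(np̄(1−p̄)) = 13.3750 + 3 × √(13.3750×0.94650) = 13.3750 + 3 × 3.5580 = 24.0490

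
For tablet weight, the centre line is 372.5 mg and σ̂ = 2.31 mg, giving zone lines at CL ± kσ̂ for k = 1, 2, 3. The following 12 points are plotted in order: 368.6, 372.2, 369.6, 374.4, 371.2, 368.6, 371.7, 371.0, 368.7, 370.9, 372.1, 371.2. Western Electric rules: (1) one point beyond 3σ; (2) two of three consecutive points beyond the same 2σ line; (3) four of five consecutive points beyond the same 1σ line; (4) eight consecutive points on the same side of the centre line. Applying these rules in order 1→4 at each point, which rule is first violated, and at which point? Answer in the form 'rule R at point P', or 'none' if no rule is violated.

Zone of each point (C = within 1σ̂, B = 1σ̂–2σ̂, A = 2σ̂–3σ̂, * = beyond 3σ̂; sign = side of CL): 1:-B, 2:-C, 3:-B, 4:+C, 5:-C, 6:-B, 7:-C, 8:-C, 9:-B, 10:-C, 11:-C, 12:-C
Rule 4 (eight consecutive points on the same side of the centre line) is satisfied at point 12.

rule 4 at point 12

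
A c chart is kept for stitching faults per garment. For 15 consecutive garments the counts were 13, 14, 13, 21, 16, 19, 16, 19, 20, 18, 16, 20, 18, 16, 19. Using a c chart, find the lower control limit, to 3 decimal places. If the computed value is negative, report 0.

c̄ = (13 + 14 + 13 + 21 + 16 + 19 + 16 + 19 + 20 + 18 + 16 + 20 + 18 + 16 + 19) / 15 = 258 / 15 = 17.2000
LCL = c̄ − 3√c̄ = 17.2000 − 3 × 4.1473 = 4.7581

4.758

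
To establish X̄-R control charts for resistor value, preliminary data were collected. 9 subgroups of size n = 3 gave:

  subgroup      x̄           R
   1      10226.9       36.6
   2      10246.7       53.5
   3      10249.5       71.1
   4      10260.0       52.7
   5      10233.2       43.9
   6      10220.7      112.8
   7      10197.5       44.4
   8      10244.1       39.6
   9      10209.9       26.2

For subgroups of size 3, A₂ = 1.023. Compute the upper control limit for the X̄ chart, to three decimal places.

X̄̄ = (10226.9 + 10246.7 + 10249.5 + 10260.0 + 10233.2 + 10220.7 + 10197.5 + 10244.1 + 10209.9) / 9 = 92088.5000 / 9 = 10232.0556
R̄ = (36.6 + 53.5 + 71.1 + 52.7 + 43.9 + 112.8 + 44.4 + 39.6 + 26.2) / 9 = 480.8000 / 9 = 53.4222
UCL = X̄̄ + A₂·R̄ = 10232.0556 + 1.023 × 53.4222 = 10286.7065

10286.706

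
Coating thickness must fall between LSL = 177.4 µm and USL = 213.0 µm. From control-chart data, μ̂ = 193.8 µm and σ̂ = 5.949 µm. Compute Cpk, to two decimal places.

Cpu = (USL − μ̂) / (3σ̂) = (213.0 − 193.8) / (3 × 5.949) = 1.0758; Cpl = (μ̂ − LSL) / (3σ̂) = (193.8 − 177.4) / (3 × 5.949) = 0.9189; Cpk = min(Cpu, Cpl) = 0.9189

0.92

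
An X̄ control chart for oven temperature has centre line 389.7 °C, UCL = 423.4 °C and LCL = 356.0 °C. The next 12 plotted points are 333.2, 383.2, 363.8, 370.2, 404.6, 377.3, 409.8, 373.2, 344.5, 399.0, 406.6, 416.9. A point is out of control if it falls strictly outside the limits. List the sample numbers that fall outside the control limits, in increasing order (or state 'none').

1, 9

Compare each point to [356.0, 423.4]: sample 1 = 333.2 < LCL; sample 9 = 344.5 < LCL.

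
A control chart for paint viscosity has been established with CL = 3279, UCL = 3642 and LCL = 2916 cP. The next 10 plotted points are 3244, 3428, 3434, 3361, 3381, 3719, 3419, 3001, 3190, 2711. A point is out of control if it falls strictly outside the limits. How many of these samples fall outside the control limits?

2

Compare each point to [2916, 3642]: sample 6 = 3719 > UCL; sample 10 = 2711 < LCL.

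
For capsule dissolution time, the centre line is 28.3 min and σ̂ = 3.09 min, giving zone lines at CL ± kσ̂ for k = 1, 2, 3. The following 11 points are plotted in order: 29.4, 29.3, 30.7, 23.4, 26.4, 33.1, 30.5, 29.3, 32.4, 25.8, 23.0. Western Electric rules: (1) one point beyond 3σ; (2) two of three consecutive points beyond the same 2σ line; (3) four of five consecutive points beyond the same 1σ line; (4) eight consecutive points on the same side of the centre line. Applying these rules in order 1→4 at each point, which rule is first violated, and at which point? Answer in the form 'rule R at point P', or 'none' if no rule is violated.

none

Zone of each point (C = within 1σ̂, B = 1σ̂–2σ̂, A = 2σ̂–3σ̂, * = beyond 3σ̂; sign = side of CL): 1:+C, 2:+C, 3:+C, 4:-B, 5:-C, 6:+B, 7:+C, 8:+C, 9:+B, 10:-C, 11:-B
No rule fires across all 11 points.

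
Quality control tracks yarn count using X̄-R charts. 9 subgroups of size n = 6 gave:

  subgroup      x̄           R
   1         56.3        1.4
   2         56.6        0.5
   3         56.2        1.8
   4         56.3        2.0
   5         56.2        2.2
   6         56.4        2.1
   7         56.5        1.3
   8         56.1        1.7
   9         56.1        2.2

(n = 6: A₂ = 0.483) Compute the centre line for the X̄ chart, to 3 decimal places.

56.300

X̄̄ = (56.3 + 56.6 + 56.2 + 56.3 + 56.2 + 56.4 + 56.5 + 56.1 + 56.1) / 9 = 506.7000 / 9 = 56.3000
CL = X̄̄ = 56.3000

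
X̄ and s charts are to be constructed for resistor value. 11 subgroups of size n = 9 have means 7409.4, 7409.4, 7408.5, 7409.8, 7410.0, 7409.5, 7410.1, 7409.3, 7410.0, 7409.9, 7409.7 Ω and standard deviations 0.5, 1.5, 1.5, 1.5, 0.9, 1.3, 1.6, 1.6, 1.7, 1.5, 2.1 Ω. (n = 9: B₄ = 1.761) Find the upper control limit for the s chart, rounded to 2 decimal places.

2.51

s̄ = (0.5 + 1.5 + 1.5 + 1.5 + 0.9 + 1.3 + 1.6 + 1.6 + 1.7 + 1.5 + 2.1) / 11 = 1.4273
UCL_s = B₄·s̄ = 1.761 × 1.4273 = 2.5134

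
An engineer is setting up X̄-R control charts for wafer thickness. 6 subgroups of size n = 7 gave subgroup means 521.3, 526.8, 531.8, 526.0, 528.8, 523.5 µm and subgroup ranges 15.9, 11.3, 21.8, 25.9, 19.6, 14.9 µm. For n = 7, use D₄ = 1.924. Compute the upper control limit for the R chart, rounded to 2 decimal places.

R̄ = (15.9 + 11.3 + 21.8 + 25.9 + 19.6 + 14.9) / 6 = 109.4000 / 6 = 18.2333
UCL_R = D₄·R̄ = 1.924 × 18.2333 = 35.0809

35.08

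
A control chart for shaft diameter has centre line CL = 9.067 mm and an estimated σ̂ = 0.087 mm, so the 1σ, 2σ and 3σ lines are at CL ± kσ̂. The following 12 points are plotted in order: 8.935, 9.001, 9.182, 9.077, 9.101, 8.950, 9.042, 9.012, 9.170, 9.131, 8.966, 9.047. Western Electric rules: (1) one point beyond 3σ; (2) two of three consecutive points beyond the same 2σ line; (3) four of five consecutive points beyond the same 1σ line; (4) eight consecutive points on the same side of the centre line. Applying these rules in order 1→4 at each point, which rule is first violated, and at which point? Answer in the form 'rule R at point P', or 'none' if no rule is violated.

none

Zone of each point (C = within 1σ̂, B = 1σ̂–2σ̂, A = 2σ̂–3σ̂, * = beyond 3σ̂; sign = side of CL): 1:-B, 2:-C, 3:+B, 4:+C, 5:+C, 6:-B, 7:-C, 8:-C, 9:+B, 10:+C, 11:-B, 12:-C
No rule fires across all 12 points.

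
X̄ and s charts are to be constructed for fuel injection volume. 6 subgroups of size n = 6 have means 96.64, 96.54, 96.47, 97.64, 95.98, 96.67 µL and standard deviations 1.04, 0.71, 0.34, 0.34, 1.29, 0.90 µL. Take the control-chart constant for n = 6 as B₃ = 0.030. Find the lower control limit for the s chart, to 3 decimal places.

0.023

s̄ = (1.04 + 0.71 + 0.34 + 0.34 + 1.29 + 0.90) / 6 = 0.7700
LCL_s = B₃·s̄ = 0.030 × 0.7700 = 0.0231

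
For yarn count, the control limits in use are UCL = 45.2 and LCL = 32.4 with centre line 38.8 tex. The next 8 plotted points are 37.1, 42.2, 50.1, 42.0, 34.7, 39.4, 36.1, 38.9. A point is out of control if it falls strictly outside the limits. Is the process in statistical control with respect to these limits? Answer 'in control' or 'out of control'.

out of control

Compare each point to [32.4, 45.2]: sample 3 = 50.1 > UCL.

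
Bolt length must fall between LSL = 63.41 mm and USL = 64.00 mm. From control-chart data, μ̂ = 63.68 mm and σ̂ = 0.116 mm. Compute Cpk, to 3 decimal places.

Cpu = (USL − μ̂) / (3σ̂) = (64.00 − 63.68) / (3 × 0.116) = 0.9195; Cpl = (μ̂ − LSL) / (3σ̂) = (63.68 − 63.41) / (3 × 0.116) = 0.7759; Cpk = min(Cpu, Cpl) = 0.7759

0.776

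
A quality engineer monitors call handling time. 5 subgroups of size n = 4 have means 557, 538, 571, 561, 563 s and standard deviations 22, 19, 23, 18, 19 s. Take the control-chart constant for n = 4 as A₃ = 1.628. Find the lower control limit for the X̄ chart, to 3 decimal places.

525.114

X̄̄ = (557 + 538 + 571 + 561 + 563) / 5 = 558.0000
s̄ = (22 + 19 + 23 + 18 + 19) / 5 = 20.2000
LCL = X̄̄ − A₃·s̄ = 558.0000 − 1.628 × 20.2000 = 525.1144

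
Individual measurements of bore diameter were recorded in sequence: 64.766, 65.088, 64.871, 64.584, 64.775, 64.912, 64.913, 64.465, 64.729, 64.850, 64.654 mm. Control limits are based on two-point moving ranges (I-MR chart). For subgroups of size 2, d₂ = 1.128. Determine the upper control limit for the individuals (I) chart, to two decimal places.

65.36

X̄ = (64.766 + 65.088 + 64.871 + 64.584 + 64.775 + 64.912 + 64.913 + 64.465 + 64.729 + 64.850 + 64.654) / 11 = 64.7825
Moving ranges: 0.322, 0.217, 0.287, 0.191, 0.137, 0.001, 0.448, 0.264, 0.121, 0.196; M̄R̄ = 2.1840 / 10 = 0.2184
UCL = X̄ + 3·M̄R̄/d₂ = 64.7825 + 3 × 0.2184 / 1.128 = 65.3633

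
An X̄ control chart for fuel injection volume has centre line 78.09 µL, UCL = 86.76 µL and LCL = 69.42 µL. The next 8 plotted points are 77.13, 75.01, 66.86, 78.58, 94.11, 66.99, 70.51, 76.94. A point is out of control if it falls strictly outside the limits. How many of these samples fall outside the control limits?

3

Compare each point to [69.42, 86.76]: sample 3 = 66.86 < LCL; sample 5 = 94.11 > UCL; sample 6 = 66.99 < LCL.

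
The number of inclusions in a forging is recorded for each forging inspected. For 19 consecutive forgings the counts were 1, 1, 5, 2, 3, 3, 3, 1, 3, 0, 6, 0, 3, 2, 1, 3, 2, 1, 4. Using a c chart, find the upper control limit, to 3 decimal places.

6.881

c̄ = (1 + 1 + 5 + 2 + 3 + 3 + 3 + 1 + 3 + 0 + 6 + 0 + 3 + 2 + 1 + 3 + 2 + 1 + 4) / 19 = 44 / 19 = 2.3158
UCL = c̄ + 3√c̄ = 2.3158 + 3 × √2.3158 = 2.3158 + 3 × 1.5218 = 6.8811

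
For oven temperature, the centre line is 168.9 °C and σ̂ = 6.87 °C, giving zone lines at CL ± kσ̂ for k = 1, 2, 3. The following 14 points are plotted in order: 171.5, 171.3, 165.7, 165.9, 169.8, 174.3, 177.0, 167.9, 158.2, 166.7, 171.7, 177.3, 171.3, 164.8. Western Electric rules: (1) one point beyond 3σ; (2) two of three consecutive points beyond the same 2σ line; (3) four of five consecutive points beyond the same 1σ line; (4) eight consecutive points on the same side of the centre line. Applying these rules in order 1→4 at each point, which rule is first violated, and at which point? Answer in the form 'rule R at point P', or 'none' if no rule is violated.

none

Zone of each point (C = within 1σ̂, B = 1σ̂–2σ̂, A = 2σ̂–3σ̂, * = beyond 3σ̂; sign = side of CL): 1:+C, 2:+C, 3:-C, 4:-C, 5:+C, 6:+C, 7:+B, 8:-C, 9:-B, 10:-C, 11:+C, 12:+B, 13:+C, 14:-C
No rule fires across all 14 points.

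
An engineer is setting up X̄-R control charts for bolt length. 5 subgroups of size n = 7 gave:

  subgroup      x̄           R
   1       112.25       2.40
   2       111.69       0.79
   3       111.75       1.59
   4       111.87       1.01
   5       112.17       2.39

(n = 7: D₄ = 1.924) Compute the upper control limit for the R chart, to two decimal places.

3.15

R̄ = (2.40 + 0.79 + 1.59 + 1.01 + 2.39) / 5 = 8.1800 / 5 = 1.6360
UCL_R = D₄·R̄ = 1.924 × 1.6360 = 3.1477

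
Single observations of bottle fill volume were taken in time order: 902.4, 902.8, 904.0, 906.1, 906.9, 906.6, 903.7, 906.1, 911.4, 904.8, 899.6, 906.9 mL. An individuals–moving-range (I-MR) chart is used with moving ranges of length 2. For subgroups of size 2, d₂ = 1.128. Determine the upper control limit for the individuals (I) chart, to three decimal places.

X̄ = (902.4 + 902.8 + 904.0 + 906.1 + 906.9 + 906.6 + 903.7 + 906.1 + 911.4 + 904.8 + 899.6 + 906.9) / 12 = 905.1083
Moving ranges: 0.4, 1.2, 2.1, 0.8, 0.3, 2.9, 2.4, 5.3, 6.6, 5.2, 7.3; M̄R̄ = 34.5000 / 11 = 3.1364
UCL = X̄ + 3·M̄R̄/d₂ = 905.1083 + 3 × 3.1364 / 1.128 = 913.4497

913.450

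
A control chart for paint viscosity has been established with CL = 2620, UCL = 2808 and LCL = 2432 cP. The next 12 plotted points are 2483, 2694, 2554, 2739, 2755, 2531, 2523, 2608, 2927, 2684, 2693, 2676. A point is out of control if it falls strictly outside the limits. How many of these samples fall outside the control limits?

1

Compare each point to [2432, 2808]: sample 9 = 2927 > UCL.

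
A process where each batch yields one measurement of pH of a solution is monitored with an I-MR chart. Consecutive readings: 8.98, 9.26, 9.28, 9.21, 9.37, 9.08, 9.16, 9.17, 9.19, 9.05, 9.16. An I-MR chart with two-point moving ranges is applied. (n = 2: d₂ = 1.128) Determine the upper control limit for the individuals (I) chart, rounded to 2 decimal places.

X̄ = (8.98 + 9.26 + 9.28 + 9.21 + 9.37 + 9.08 + 9.16 + 9.17 + 9.19 + 9.05 + 9.16) / 11 = 9.1736
Moving ranges: 0.28, 0.02, 0.07, 0.16, 0.29, 0.08, 0.01, 0.02, 0.14, 0.11; M̄R̄ = 1.1800 / 10 = 0.1180
UCL = X̄ + 3·M̄R̄/d₂ = 9.1736 + 3 × 0.1180 / 1.128 = 9.4875

9.49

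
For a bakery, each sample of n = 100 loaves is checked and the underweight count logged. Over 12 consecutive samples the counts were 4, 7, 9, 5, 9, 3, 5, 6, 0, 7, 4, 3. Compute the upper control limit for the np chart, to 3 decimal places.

11.807

p̄ = Σdᵢ / (k·n) = 62 / (12 × 100) = 0.05167
UCL = np̄ + 3·√(np̄(1−p̄)) = 5.1667 + 3 × √(5.1667×0.94833) = 5.1667 + 3 × 2.2135 = 11.8073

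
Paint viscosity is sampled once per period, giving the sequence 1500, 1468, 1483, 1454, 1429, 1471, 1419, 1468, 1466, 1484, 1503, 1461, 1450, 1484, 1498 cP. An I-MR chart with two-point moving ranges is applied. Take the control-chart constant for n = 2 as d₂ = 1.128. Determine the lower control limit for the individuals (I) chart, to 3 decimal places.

1396.252

X̄ = (1500 + 1468 + 1483 + 1454 + 1429 + 1471 + 1419 + 1468 + 1466 + 1484 + 1503 + 1461 + 1450 + 1484 + 1498) / 15 = 1469.2000
Moving ranges: 32, 15, 29, 25, 42, 52, 49, 2, 18, 19, 42, 11, 34, 14; M̄R̄ = 384.0000 / 14 = 27.4286
LCL = X̄ − 3·M̄R̄/d₂ = 1469.2000 − 3 × 27.4286 / 1.128 = 1396.2517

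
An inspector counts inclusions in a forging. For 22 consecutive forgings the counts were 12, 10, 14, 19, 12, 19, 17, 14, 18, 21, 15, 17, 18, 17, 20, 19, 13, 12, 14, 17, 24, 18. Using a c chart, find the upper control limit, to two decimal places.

c̄ = (12 + 10 + 14 + 19 + 12 + 19 + 17 + 14 + 18 + 21 + 15 + 17 + 18 + 17 + 20 + 19 + 13 + 12 + 14 + 17 + 24 + 18) / 22 = 360 / 22 = 16.3636
UCL = c̄ + 3√c̄ = 16.3636 + 3 × √16.3636 = 16.3636 + 3 × 4.0452 = 28.4992

28.50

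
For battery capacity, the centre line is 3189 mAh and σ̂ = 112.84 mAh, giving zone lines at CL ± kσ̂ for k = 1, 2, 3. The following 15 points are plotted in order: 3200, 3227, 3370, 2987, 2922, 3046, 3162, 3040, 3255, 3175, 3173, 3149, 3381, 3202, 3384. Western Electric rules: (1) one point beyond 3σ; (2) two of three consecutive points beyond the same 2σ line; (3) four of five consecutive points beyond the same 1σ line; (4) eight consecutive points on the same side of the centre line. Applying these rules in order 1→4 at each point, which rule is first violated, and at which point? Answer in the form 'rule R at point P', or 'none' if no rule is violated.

Zone of each point (C = within 1σ̂, B = 1σ̂–2σ̂, A = 2σ̂–3σ̂, * = beyond 3σ̂; sign = side of CL): 1:+C, 2:+C, 3:+B, 4:-B, 5:-A, 6:-B, 7:-C, 8:-B, 9:+C, 10:-C, 11:-C, 12:-C, 13:+B, 14:+C, 15:+B
Rule 3 (four of five consecutive points beyond the same 1σ limit) is satisfied at point 8.

rule 3 at point 8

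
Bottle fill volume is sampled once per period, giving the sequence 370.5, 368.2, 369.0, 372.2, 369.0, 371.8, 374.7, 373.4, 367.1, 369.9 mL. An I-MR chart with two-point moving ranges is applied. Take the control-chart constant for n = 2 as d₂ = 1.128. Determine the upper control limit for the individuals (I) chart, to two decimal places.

X̄ = (370.5 + 368.2 + 369.0 + 372.2 + 369.0 + 371.8 + 374.7 + 373.4 + 367.1 + 369.9) / 10 = 370.5800
Moving ranges: 2.3, 0.8, 3.2, 3.2, 2.8, 2.9, 1.3, 6.3, 2.8; M̄R̄ = 25.6000 / 9 = 2.8444
UCL = X̄ + 3·M̄R̄/d₂ = 370.5800 + 3 × 2.8444 / 1.128 = 378.1450

378.15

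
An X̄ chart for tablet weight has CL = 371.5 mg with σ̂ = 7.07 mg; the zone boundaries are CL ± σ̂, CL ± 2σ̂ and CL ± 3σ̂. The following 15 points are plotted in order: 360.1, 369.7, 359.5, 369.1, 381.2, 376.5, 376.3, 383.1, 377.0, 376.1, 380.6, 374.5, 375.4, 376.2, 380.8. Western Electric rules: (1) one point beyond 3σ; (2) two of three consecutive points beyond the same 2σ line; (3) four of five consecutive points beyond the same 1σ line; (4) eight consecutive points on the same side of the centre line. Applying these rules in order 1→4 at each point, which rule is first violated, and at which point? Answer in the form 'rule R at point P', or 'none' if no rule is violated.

Zone of each point (C = within 1σ̂, B = 1σ̂–2σ̂, A = 2σ̂–3σ̂, * = beyond 3σ̂; sign = side of CL): 1:-B, 2:-C, 3:-B, 4:-C, 5:+B, 6:+C, 7:+C, 8:+B, 9:+C, 10:+C, 11:+B, 12:+C, 13:+C, 14:+C, 15:+B
Rule 4 (eight consecutive points on the same side of the centre line) is satisfied at point 12.

rule 4 at point 12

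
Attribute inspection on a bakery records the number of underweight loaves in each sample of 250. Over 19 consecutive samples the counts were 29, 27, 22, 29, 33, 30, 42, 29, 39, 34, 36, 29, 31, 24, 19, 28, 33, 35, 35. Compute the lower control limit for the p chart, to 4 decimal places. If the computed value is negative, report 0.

p̄ = Σdᵢ / (k·n) = 584 / (19 × 250) = 0.12295
LCL = p̄ − 3·√(p̄(1−p̄)/n) = 0.12295 − 3 × 0.02077 = 0.06064

0.0606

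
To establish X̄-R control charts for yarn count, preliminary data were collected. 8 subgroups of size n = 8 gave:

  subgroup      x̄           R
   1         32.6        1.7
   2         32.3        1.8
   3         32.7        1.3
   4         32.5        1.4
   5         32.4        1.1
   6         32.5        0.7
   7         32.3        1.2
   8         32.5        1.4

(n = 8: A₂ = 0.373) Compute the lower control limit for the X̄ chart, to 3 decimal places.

X̄̄ = (32.6 + 32.3 + 32.7 + 32.5 + 32.4 + 32.5 + 32.3 + 32.5) / 8 = 259.8000 / 8 = 32.4750
R̄ = (1.7 + 1.8 + 1.3 + 1.4 + 1.1 + 0.7 + 1.2 + 1.4) / 8 = 10.6000 / 8 = 1.3250
LCL = X̄̄ − A₂·R̄ = 32.4750 − 0.373 × 1.3250 = 31.9808

31.981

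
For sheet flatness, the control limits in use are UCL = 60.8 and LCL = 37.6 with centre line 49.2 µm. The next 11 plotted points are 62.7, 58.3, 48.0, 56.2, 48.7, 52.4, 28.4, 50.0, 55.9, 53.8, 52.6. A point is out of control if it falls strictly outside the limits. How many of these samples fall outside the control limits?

Compare each point to [37.6, 60.8]: sample 1 = 62.7 > UCL; sample 7 = 28.4 < LCL.

2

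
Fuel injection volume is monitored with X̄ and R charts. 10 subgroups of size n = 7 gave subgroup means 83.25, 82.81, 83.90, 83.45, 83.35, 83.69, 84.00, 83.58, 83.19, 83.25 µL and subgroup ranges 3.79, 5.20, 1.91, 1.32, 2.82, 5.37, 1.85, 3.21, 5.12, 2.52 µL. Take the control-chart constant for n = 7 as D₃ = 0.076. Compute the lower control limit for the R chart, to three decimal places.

R̄ = (3.79 + 5.20 + 1.91 + 1.32 + 2.82 + 5.37 + 1.85 + 3.21 + 5.12 + 2.52) / 10 = 33.1100 / 10 = 3.3110
LCL_R = D₃·R̄ = 0.076 × 3.3110 = 0.2516

0.252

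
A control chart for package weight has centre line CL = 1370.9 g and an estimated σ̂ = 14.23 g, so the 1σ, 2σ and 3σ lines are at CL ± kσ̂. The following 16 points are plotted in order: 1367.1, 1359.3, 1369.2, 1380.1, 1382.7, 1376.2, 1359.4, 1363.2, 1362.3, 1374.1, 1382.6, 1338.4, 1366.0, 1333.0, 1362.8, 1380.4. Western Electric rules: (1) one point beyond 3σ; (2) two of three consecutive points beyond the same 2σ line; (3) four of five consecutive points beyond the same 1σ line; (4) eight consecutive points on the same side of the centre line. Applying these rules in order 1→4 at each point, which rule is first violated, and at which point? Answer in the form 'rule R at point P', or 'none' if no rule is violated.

rule 2 at point 14

Zone of each point (C = within 1σ̂, B = 1σ̂–2σ̂, A = 2σ̂–3σ̂, * = beyond 3σ̂; sign = side of CL): 1:-C, 2:-C, 3:-C, 4:+C, 5:+C, 6:+C, 7:-C, 8:-C, 9:-C, 10:+C, 11:+C, 12:-A, 13:-C, 14:-A, 15:-C, 16:+C
Rule 2 (two of three consecutive points beyond the same 2σ limit) is satisfied at point 14.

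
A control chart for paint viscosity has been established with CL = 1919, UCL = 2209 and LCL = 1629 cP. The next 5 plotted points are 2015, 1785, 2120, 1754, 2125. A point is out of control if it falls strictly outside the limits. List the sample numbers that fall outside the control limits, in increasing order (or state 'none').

All 5 points lie within [1629, 2209].

none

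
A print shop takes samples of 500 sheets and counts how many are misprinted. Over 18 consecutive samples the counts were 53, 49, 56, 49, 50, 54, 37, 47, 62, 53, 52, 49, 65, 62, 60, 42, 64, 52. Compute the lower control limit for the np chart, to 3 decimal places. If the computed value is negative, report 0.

p̄ = Σdᵢ / (k·n) = 956 / (18 × 500) = 0.10622
LCL = np̄ − 3·√(np̄(1−p̄)) = 53.1111 − 3 × 6.8898 = 32.4417

32.442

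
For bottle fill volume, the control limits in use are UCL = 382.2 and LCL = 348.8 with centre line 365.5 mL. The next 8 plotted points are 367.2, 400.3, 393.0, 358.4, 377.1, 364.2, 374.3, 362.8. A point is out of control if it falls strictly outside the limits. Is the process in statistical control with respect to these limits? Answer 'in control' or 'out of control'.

out of control

Compare each point to [348.8, 382.2]: sample 2 = 400.3 > UCL; sample 3 = 393.0 > UCL.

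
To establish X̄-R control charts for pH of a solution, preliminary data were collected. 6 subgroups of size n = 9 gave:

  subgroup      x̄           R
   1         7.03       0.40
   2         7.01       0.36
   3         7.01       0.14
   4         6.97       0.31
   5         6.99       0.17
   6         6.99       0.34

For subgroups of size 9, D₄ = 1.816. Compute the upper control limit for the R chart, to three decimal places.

R̄ = (0.40 + 0.36 + 0.14 + 0.31 + 0.17 + 0.34) / 6 = 1.7200 / 6 = 0.2867
UCL_R = D₄·R̄ = 1.816 × 0.2867 = 0.5206

0.521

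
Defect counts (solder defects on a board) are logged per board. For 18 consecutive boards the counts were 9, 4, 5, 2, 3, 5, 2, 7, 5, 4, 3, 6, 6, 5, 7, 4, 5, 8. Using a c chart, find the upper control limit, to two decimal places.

c̄ = (9 + 4 + 5 + 2 + 3 + 5 + 2 + 7 + 5 + 4 + 3 + 6 + 6 + 5 + 7 + 4 + 5 + 8) / 18 = 90 / 18 = 5.0000
UCL = c̄ + 3√c̄ = 5.0000 + 3 × √5.0000 = 5.0000 + 3 × 2.2361 = 11.7082

11.71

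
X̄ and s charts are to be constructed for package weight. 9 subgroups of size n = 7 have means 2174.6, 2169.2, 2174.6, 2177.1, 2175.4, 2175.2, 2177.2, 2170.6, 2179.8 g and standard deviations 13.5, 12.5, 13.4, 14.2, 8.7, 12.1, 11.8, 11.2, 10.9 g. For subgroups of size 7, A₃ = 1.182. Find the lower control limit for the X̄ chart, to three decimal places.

2160.632

X̄̄ = (2174.6 + 2169.2 + 2174.6 + 2177.1 + 2175.4 + 2175.2 + 2177.2 + 2170.6 + 2179.8) / 9 = 2174.8556
s̄ = (13.5 + 12.5 + 13.4 + 14.2 + 8.7 + 12.1 + 11.8 + 11.2 + 10.9) / 9 = 12.0333
LCL = X̄̄ − A₃·s̄ = 2174.8556 − 1.182 × 12.0333 = 2160.6322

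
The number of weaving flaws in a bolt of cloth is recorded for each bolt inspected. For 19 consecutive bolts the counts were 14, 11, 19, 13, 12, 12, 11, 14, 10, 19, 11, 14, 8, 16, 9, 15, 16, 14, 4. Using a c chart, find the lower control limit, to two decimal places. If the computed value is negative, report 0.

2.03

c̄ = (14 + 11 + 19 + 13 + 12 + 12 + 11 + 14 + 10 + 19 + 11 + 14 + 8 + 16 + 9 + 15 + 16 + 14 + 4) / 19 = 242 / 19 = 12.7368
LCL = c̄ − 3√c̄ = 12.7368 − 3 × 3.5689 = 2.0302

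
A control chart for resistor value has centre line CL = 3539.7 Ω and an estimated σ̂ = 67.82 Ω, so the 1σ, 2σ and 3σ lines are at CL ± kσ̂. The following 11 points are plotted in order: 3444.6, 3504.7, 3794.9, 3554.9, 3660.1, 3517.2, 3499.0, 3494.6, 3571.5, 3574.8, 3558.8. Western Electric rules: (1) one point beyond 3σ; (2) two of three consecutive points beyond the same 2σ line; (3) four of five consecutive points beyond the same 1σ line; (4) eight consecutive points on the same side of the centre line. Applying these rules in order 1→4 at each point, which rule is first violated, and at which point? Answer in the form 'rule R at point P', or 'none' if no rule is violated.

Zone of each point (C = within 1σ̂, B = 1σ̂–2σ̂, A = 2σ̂–3σ̂, * = beyond 3σ̂; sign = side of CL): 1:-B, 2:-C, 3:+*, 4:+C, 5:+B, 6:-C, 7:-C, 8:-C, 9:+C, 10:+C, 11:+C
Rule 1 (one point beyond the 3σ limits) is satisfied at point 3.

rule 1 at point 3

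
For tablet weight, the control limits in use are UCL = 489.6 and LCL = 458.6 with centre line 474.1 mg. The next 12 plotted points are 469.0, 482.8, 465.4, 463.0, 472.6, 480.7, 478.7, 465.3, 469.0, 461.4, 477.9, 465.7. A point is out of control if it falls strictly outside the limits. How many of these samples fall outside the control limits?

All 12 points lie within [458.6, 489.6].

0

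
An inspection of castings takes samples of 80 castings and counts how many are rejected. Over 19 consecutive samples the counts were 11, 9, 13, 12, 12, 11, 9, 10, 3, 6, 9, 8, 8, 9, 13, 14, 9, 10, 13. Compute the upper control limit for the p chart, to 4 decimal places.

p̄ = Σdᵢ / (k·n) = 189 / (19 × 80) = 0.12434
UCL = p̄ + 3·√(p̄(1−p̄)/n) = 0.12434 + 3 × √(0.12434×0.87566/80) = 0.12434 + 3 × 0.03689 = 0.23502

0.2350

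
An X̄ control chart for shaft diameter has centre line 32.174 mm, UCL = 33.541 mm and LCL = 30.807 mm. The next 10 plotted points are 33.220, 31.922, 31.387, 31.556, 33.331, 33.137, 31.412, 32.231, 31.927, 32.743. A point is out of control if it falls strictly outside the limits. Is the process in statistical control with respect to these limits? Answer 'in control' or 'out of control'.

in control

All 10 points lie within [30.807, 33.541].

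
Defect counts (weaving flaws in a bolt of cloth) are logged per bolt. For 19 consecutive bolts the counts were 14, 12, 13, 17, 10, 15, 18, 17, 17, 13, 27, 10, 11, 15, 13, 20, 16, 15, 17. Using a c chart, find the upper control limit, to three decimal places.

c̄ = (14 + 12 + 13 + 17 + 10 + 15 + 18 + 17 + 17 + 13 + 27 + 10 + 11 + 15 + 13 + 20 + 16 + 15 + 17) / 19 = 290 / 19 = 15.2632
UCL = c̄ + 3√c̄ = 15.2632 + 3 × √15.2632 = 15.2632 + 3 × 3.9068 = 26.9836

26.984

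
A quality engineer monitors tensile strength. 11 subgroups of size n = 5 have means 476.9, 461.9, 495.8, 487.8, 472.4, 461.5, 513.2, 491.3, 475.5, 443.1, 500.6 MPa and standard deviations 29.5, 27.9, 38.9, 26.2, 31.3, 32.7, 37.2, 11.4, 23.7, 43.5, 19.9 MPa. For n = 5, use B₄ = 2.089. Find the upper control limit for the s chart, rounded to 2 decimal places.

61.19

s̄ = (29.5 + 27.9 + 38.9 + 26.2 + 31.3 + 32.7 + 37.2 + 11.4 + 23.7 + 43.5 + 19.9) / 11 = 29.2909
UCL_s = B₄·s̄ = 2.089 × 29.2909 = 61.1887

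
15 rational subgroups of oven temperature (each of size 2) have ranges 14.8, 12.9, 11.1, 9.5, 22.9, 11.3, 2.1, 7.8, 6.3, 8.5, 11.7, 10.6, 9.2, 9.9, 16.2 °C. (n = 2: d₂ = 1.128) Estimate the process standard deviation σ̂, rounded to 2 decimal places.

R̄ = (14.8 + 12.9 + 11.1 + 9.5 + 22.9 + 11.3 + 2.1 + 7.8 + 6.3 + 8.5 + 11.7 + 10.6 + 9.2 + 9.9 + 16.2) / 15 = 10.9867
σ̂ = R̄ / d₂ = 10.9867 / 1.128 = 9.7400

9.74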